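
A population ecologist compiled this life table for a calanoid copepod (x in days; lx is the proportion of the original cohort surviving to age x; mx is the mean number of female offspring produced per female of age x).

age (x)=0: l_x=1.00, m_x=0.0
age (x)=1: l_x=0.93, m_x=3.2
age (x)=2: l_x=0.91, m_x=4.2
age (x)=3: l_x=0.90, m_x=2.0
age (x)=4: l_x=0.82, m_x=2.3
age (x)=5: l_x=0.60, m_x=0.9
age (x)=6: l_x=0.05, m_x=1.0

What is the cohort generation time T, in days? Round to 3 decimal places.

2.399

lx·mx: 0, 2.976, 3.822, 1.8, 1.886, 0.54, 0.05 → R0 = 11.074
x·lx·mx: 0, 2.976, 7.644, 5.4, 7.544, 2.7, 0.3 → Σ = 26.564
T = 26.564 / 11.074 = 2.398772… → 2.399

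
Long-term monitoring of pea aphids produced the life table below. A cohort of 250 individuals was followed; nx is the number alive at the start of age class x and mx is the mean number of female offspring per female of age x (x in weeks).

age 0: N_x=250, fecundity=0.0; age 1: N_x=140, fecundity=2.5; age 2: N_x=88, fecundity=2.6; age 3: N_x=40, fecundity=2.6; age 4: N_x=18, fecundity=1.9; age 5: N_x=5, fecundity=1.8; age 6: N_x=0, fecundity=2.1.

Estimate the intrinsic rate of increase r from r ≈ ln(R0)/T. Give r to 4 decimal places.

0.5947

lx = nx/n0 = nx/250: 1, 0.56, 0.352, 0.16, 0.072, 0.02, 0
R0 = Σ lx·mx = 0 + 1.4 + 0.9152 + 0.416 + 0.1368 + 0.036 + 0 = 2.904
Σ x·lx·mx = 5.2056; T = 5.2056/2.904 = 1.79256…
r ≈ ln(R0)/T = ln(2.904)/1.79256… = 0.594729… → 0.5947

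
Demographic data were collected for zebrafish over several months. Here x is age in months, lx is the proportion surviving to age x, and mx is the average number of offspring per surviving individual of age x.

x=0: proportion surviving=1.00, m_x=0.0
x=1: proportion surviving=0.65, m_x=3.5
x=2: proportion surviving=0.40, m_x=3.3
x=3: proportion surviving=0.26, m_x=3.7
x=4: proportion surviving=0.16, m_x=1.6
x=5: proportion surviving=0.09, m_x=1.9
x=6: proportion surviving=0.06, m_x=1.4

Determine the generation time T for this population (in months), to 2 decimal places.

lx·mx: 0, 2.275, 1.32, 0.962, 0.256, 0.171, 0.084 → R0 = 5.068
x·lx·mx: 0, 2.275, 2.64, 2.886, 1.024, 0.855, 0.504 → Σ = 10.184
T = 10.184 / 5.068 = 2.009471… → 2.01

2.01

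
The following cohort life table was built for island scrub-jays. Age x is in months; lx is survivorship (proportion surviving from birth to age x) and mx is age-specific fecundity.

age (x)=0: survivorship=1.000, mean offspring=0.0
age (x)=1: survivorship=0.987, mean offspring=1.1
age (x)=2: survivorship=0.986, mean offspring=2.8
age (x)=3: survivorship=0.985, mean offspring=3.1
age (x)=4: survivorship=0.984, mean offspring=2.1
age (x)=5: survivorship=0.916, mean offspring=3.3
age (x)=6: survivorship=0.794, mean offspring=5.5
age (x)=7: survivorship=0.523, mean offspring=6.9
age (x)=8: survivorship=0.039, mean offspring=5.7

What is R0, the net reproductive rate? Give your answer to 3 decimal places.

lx·mx by age: 0, 1.0857, 2.7608, 3.0535, 2.0664, 3.0228, 4.367, 3.6087, 0.2223
R0 = Σ lx·mx = 20.1872 → 20.187

20.187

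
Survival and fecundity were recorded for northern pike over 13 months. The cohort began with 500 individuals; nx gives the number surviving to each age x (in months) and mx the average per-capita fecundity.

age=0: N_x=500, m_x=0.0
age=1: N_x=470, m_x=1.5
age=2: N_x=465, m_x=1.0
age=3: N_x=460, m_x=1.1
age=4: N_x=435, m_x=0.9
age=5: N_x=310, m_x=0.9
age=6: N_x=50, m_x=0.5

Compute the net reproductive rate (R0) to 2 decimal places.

4.74

lx = nx/n0 = nx/500: 1, 0.94, 0.93, 0.92, 0.87, 0.62, 0.1
lx·mx by age: 0, 1.41, 0.93, 1.012, 0.783, 0.558, 0.05
R0 = Σ lx·mx = 4.743 → 4.74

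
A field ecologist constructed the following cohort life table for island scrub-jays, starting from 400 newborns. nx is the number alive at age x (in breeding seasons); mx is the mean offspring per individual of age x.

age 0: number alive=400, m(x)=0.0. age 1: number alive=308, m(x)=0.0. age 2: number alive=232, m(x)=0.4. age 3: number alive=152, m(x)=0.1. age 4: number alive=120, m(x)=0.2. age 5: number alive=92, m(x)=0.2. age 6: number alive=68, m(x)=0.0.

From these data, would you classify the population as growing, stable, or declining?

declining

lx = nx/n0 = nx/400: 1, 0.77, 0.58, 0.38, 0.3, 0.23, 0.17
R0 = Σ lx·mx = 0 + 0 + 0.232 + 0.038 + 0.06 + 0.046 + 0 = 0.376
R0 < 1, so the population is declining.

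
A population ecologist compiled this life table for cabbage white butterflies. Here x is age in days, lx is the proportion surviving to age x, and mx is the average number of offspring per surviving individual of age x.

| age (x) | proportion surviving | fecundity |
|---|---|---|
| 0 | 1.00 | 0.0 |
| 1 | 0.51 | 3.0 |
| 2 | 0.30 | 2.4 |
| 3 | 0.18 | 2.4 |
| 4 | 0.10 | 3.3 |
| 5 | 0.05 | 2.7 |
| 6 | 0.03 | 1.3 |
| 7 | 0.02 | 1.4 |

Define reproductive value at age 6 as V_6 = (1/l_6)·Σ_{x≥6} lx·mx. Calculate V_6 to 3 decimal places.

2.233

lx·mx for x ≥ 6: 0.039, 0.028 → sum = 0.067
V_6 = 0.067 / l_6 = 0.067 / 0.03 = 2.233333… → 2.233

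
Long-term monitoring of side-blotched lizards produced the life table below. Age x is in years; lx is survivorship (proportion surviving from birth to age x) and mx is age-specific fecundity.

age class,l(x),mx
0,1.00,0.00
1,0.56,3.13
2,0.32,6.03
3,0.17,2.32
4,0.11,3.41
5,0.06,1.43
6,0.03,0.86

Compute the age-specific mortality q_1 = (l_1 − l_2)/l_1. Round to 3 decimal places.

0.429

q_1 = (l_1 − l_2) / l_1 = (0.56 − 0.32) / 0.56
     = 0.24 / 0.56 = 0.428571… → 0.429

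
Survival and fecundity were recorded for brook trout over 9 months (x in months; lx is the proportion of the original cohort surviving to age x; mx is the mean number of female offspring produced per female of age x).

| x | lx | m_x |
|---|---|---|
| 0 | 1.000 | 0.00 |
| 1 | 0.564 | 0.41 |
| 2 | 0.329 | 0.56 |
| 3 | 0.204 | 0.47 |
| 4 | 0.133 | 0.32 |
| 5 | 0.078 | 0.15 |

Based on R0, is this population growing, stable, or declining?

R0 = Σ lx·mx = 0 + 0.23124 + 0.18424 + 0.09588 + 0.04256 + 0.0117 = 0.56562
R0 < 1, so the population is declining.

declining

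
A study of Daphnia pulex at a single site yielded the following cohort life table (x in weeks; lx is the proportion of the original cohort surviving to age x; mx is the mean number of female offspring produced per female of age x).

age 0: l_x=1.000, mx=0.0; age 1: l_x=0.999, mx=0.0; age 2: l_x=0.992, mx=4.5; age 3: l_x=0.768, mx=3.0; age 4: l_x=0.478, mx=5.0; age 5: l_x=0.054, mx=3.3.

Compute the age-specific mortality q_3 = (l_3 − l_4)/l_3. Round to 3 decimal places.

q_3 = (l_3 − l_4) / l_3 = (0.768 − 0.478) / 0.768
     = 0.29 / 0.768 = 0.377604… → 0.378

0.378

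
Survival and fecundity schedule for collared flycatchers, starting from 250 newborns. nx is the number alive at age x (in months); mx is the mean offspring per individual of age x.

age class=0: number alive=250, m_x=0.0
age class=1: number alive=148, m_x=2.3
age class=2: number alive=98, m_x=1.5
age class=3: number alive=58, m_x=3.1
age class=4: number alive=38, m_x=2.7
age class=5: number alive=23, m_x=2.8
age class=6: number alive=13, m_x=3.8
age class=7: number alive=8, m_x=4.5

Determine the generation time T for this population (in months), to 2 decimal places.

lx = nx/n0 = nx/250: 1, 0.592, 0.392, 0.232, 0.152, 0.092, 0.052, 0.032
lx·mx: 0, 1.3616, 0.588, 0.7192, 0.4104, 0.2576, 0.1976, 0.144 → R0 = 3.6784
x·lx·mx: 0, 1.3616, 1.176, 2.1576, 1.6416, 1.288, 1.1856, 1.008 → Σ = 9.8184
T = 9.8184 / 3.6784 = 2.669204… → 2.67

2.67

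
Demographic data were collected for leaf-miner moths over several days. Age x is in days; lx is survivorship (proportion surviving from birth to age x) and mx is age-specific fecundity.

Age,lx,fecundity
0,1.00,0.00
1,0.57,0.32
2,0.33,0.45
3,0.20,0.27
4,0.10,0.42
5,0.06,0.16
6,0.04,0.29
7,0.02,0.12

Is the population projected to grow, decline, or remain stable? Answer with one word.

declining

R0 = Σ lx·mx = 0 + 0.1824 + 0.1485 + 0.054 + 0.042 + 0.0096 + 0.0116 + 0.0024 = 0.4505
R0 < 1, so the population is declining.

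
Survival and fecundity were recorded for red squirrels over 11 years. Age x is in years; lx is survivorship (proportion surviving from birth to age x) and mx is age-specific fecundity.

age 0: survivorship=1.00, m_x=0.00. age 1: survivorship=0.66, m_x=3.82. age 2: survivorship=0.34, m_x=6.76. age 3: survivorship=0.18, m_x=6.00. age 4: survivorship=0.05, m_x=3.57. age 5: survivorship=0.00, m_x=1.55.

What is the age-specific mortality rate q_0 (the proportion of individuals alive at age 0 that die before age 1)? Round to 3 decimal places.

0.340

q_0 = (l_0 − l_1) / l_0 = (1 − 0.66) / 1
     = 0.34 / 1 = 0.34 → 0.340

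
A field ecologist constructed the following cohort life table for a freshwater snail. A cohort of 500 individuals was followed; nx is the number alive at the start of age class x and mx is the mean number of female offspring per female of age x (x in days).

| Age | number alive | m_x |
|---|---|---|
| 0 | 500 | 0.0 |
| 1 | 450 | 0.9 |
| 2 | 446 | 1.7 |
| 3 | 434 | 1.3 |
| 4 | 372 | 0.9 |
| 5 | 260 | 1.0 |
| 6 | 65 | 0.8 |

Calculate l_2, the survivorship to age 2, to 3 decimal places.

l_2 = n_2/n_0 = 446/500 = 0.892 → 0.892

0.892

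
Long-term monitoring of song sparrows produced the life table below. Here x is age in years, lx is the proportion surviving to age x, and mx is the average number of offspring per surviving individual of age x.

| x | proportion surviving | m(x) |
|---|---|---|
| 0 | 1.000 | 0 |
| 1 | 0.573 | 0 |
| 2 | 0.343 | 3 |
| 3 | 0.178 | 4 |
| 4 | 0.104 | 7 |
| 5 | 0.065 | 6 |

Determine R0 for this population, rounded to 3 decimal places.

lx·mx by age: 0, 0, 1.029, 0.712, 0.728, 0.39
R0 = Σ lx·mx = 2.859 → 2.859

2.859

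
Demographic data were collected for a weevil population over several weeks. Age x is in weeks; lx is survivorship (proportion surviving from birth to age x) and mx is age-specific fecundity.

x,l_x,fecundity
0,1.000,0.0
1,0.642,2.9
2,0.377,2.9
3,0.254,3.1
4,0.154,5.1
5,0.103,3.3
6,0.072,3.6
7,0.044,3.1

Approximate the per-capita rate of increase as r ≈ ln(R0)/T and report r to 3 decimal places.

R0 = Σ lx·mx = 0 + 1.8618 + 1.0933 + 0.7874 + 0.7854 + 0.3399 + 0.2592 + 0.1364 = 5.2634
Σ x·lx·mx = 13.7617; T = 13.7617/5.2634 = 2.6146…
r ≈ ln(R0)/T = ln(5.2634)/2.6146… = 0.63519… → 0.635

0.635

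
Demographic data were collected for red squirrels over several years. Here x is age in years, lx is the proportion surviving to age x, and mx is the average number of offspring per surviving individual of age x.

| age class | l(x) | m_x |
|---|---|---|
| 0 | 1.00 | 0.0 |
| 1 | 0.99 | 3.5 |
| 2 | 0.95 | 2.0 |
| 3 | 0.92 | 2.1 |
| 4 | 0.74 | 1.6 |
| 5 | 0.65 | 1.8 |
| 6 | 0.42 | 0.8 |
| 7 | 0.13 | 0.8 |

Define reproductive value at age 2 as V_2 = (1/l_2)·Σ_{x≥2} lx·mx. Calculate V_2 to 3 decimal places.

lx·mx for x ≥ 2: 1.9, 1.932, 1.184, 1.17, 0.336, 0.104 → sum = 6.626
V_2 = 6.626 / l_2 = 6.626 / 0.95 = 6.974737… → 6.975

6.975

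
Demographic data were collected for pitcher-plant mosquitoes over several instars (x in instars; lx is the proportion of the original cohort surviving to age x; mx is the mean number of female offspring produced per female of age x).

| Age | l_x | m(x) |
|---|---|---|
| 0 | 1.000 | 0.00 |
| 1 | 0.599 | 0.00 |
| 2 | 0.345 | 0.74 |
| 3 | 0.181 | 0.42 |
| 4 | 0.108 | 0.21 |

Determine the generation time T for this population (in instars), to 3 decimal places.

lx·mx: 0, 0, 0.2553, 0.07602, 0.02268 → R0 = 0.354
x·lx·mx: 0, 0, 0.5106, 0.22806, 0.09072 → Σ = 0.82938
T = 0.82938 / 0.354 = 2.342881… → 2.343

2.343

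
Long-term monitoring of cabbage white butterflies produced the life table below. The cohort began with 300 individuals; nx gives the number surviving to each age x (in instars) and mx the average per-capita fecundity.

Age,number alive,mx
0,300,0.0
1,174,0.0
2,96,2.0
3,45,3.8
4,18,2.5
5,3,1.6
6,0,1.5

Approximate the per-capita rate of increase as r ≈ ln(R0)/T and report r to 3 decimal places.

lx = nx/n0 = nx/300: 1, 0.58, 0.32, 0.15, 0.06, 0.01, 0
R0 = Σ lx·mx = 0 + 0 + 0.64 + 0.57 + 0.15 + 0.016 + 0 = 1.376
Σ x·lx·mx = 3.67; T = 3.67/1.376 = 2.66715…
r ≈ ln(R0)/T = ln(1.376)/2.66715… = 0.11967… → 0.120

0.120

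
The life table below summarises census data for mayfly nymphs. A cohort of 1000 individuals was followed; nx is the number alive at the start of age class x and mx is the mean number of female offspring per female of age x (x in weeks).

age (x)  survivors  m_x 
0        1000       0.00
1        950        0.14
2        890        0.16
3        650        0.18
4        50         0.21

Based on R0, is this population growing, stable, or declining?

lx = nx/n0 = nx/1000: 1, 0.95, 0.89, 0.65, 0.05
R0 = Σ lx·mx = 0 + 0.133 + 0.1424 + 0.117 + 0.0105 = 0.4029
R0 < 1, so the population is declining.

declining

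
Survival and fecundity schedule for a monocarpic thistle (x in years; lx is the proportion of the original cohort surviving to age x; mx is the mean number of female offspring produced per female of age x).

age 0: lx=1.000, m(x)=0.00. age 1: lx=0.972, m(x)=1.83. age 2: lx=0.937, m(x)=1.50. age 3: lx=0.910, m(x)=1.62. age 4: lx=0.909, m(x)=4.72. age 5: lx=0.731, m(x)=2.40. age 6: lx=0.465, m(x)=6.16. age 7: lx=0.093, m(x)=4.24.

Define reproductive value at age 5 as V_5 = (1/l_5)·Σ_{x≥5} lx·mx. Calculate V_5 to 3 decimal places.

6.858

lx·mx for x ≥ 5: 1.7544, 2.8644, 0.39432 → sum = 5.01312
V_5 = 5.01312 / l_5 = 5.01312 / 0.731 = 6.857893… → 6.858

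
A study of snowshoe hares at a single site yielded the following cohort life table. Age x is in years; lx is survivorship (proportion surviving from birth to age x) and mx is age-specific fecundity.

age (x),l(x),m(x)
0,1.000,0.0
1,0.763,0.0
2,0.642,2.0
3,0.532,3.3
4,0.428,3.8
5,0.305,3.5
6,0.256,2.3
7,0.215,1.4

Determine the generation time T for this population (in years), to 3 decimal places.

3.823

lx·mx: 0, 0, 1.284, 1.7556, 1.6264, 1.0675, 0.5888, 0.301 → R0 = 6.6233
x·lx·mx: 0, 0, 2.568, 5.2668, 6.5056, 5.3375, 3.5328, 2.107 → Σ = 25.3177
T = 25.3177 / 6.6233 = 3.82252… → 3.823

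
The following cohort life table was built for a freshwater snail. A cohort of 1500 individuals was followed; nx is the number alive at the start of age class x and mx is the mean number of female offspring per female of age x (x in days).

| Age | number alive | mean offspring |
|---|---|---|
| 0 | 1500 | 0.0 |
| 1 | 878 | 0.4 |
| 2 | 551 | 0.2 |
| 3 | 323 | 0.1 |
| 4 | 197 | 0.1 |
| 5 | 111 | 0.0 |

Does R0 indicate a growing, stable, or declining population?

lx = nx/n0 = nx/1500: 1, 0.58533…, 0.36733…, 0.21533…, 0.13133…, 0.074
R0 = Σ lx·mx = 0 + 0.234133… + 0.073467… + 0.021533… + 0.013133… + 0 = 0.342267…
R0 < 1, so the population is declining.

declining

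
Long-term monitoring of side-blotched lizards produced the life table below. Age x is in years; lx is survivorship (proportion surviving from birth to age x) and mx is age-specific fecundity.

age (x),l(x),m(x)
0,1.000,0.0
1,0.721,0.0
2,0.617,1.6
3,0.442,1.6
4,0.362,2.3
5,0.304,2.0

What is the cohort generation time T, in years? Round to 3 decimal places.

3.339

lx·mx: 0, 0, 0.9872, 0.7072, 0.8326, 0.608 → R0 = 3.135
x·lx·mx: 0, 0, 1.9744, 2.1216, 3.3304, 3.04 → Σ = 10.4664
T = 10.4664 / 3.135 = 3.338565… → 3.339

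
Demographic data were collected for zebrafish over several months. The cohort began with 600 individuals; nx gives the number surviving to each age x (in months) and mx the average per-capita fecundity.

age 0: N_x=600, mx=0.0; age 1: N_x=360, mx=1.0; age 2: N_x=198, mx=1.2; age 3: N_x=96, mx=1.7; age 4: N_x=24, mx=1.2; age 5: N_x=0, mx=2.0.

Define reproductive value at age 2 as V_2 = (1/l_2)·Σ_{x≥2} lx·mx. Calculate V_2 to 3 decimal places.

2.170

lx = nx/n0 = nx/600: 1, 0.6, 0.33, 0.16, 0.04, 0
lx·mx for x ≥ 2: 0.396, 0.272, 0.048, 0 → sum = 0.716
V_2 = 0.716 / l_2 = 0.716 / 0.33 = 2.169697… → 2.170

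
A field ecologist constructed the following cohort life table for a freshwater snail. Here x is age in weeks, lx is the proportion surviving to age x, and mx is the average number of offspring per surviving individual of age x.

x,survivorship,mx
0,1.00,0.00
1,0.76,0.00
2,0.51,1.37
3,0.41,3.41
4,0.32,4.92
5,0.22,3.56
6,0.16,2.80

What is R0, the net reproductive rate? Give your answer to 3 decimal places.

lx·mx by age: 0, 0, 0.6987, 1.3981, 1.5744, 0.7832, 0.448
R0 = Σ lx·mx = 4.9024 → 4.902

4.902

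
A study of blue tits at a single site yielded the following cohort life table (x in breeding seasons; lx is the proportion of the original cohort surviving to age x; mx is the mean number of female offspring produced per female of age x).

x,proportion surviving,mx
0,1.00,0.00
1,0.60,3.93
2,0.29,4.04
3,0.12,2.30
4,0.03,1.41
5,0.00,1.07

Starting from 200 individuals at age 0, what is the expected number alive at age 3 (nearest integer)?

Expected survivors = N0 · l_3 = 200 × 0.12 = 24 → 24

24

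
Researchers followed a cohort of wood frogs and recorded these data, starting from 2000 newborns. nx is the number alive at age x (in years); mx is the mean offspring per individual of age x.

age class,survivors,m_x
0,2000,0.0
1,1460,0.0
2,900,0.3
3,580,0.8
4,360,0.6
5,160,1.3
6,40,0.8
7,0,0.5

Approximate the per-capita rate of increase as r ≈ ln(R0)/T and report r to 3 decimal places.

lx = nx/n0 = nx/2000: 1, 0.73, 0.45, 0.29, 0.18, 0.08, 0.02, 0
R0 = Σ lx·mx = 0 + 0 + 0.135 + 0.232 + 0.108 + 0.104 + 0.016 + 0 = 0.595
Σ x·lx·mx = 2.014; T = 2.014/0.595 = 3.38487…
r ≈ ln(R0)/T = ln(0.595)/3.38487… = -0.15339… → -0.153

-0.153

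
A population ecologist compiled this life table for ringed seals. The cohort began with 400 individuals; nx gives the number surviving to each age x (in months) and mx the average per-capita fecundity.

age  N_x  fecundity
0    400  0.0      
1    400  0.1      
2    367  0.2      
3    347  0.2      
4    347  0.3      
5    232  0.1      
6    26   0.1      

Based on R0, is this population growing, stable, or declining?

declining

lx = nx/n0 = nx/400: 1, 1, 0.9175, 0.8675, 0.8675, 0.58, 0.065
R0 = Σ lx·mx = 0 + 0.1 + 0.1835 + 0.1735 + 0.26025 + 0.058 + 0.0065 = 0.78175
R0 < 1, so the population is declining.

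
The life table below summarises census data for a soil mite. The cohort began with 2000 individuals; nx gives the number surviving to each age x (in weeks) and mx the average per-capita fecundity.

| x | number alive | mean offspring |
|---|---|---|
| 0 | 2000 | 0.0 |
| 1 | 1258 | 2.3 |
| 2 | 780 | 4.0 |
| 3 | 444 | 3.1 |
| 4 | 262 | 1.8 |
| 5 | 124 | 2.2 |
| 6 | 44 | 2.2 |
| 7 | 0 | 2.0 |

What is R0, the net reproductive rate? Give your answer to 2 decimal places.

lx = nx/n0 = nx/2000: 1, 0.629, 0.39, 0.222, 0.131, 0.062, 0.022, 0
lx·mx by age: 0, 1.4467, 1.56, 0.6882, 0.2358, 0.1364, 0.0484, 0
R0 = Σ lx·mx = 4.1155 → 4.12

4.12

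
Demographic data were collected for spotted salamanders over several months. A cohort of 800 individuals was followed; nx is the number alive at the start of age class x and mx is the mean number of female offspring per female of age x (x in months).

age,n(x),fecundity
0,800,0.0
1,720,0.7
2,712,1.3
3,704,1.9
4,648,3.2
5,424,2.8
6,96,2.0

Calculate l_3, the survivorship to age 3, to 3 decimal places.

0.880

l_3 = n_3/n_0 = 704/800 = 0.88 → 0.880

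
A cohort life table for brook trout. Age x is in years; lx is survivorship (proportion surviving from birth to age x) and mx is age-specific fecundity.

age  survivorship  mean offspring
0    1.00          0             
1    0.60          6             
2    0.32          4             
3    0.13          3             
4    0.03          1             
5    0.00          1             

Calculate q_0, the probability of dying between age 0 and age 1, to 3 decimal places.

0.400

q_0 = (l_0 − l_1) / l_0 = (1 − 0.6) / 1
     = 0.4 / 1 = 0.4 → 0.400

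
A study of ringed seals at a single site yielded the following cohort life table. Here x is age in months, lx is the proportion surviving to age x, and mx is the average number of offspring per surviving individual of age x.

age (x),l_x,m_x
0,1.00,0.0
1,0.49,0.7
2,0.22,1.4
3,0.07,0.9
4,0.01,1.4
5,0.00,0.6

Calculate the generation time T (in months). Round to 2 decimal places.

lx·mx: 0, 0.343, 0.308, 0.063, 0.014, 0 → R0 = 0.728
x·lx·mx: 0, 0.343, 0.616, 0.189, 0.056, 0 → Σ = 1.204
T = 1.204 / 0.728 = 1.653846… → 1.65

1.65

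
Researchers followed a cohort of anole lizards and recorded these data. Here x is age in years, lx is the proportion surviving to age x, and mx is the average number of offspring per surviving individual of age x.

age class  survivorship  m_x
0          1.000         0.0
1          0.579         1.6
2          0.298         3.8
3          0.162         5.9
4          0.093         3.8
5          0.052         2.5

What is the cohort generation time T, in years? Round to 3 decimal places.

2.322

lx·mx: 0, 0.9264, 1.1324, 0.9558, 0.3534, 0.13 → R0 = 3.498
x·lx·mx: 0, 0.9264, 2.2648, 2.8674, 1.4136, 0.65 → Σ = 8.1222
T = 8.1222 / 3.498 = 2.321955… → 2.322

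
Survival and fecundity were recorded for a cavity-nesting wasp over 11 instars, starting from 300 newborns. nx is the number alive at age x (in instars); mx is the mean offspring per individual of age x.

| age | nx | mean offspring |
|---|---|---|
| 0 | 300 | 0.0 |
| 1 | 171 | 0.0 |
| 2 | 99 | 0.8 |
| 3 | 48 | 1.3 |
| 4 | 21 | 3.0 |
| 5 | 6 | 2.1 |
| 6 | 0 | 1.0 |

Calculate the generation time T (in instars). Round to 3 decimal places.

lx = nx/n0 = nx/300: 1, 0.57, 0.33, 0.16, 0.07, 0.02, 0
lx·mx: 0, 0, 0.264, 0.208, 0.21, 0.042, 0 → R0 = 0.724
x·lx·mx: 0, 0, 0.528, 0.624, 0.84, 0.21, 0 → Σ = 2.202
T = 2.202 / 0.724 = 3.041436… → 3.041

3.041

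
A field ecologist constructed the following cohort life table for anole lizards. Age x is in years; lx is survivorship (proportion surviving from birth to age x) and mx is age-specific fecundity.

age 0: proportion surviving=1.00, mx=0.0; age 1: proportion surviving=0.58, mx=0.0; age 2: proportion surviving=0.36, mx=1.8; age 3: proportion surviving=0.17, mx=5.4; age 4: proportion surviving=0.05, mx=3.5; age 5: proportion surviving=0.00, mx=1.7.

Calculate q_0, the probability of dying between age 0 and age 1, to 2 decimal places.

0.42

q_0 = (l_0 − l_1) / l_0 = (1 − 0.58) / 1
     = 0.42 / 1 = 0.42 → 0.42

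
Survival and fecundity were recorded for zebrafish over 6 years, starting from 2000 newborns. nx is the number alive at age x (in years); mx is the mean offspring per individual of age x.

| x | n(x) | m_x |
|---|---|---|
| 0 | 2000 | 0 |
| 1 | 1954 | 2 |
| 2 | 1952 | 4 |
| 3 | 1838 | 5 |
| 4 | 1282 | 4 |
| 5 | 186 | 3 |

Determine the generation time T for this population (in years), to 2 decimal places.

2.65

lx = nx/n0 = nx/2000: 1, 0.977, 0.976, 0.919, 0.641, 0.093
lx·mx: 0, 1.954, 3.904, 4.595, 2.564, 0.279 → R0 = 13.296
x·lx·mx: 0, 1.954, 7.808, 13.785, 10.256, 1.395 → Σ = 35.198
T = 35.198 / 13.296 = 2.647262… → 2.65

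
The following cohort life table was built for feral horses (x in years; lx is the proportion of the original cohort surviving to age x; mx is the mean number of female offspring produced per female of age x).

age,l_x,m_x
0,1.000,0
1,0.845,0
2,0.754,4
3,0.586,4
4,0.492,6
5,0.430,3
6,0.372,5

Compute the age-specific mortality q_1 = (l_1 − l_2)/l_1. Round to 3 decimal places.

0.108

q_1 = (l_1 − l_2) / l_1 = (0.845 − 0.754) / 0.845
     = 0.091 / 0.845 = 0.107692… → 0.108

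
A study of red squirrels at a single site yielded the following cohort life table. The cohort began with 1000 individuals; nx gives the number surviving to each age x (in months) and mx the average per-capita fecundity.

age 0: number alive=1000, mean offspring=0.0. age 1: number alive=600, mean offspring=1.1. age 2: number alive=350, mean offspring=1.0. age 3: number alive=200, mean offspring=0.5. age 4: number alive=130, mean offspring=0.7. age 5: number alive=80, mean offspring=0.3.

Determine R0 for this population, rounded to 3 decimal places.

lx = nx/n0 = nx/1000: 1, 0.6, 0.35, 0.2, 0.13, 0.08
lx·mx by age: 0, 0.66, 0.35, 0.1, 0.091, 0.024
R0 = Σ lx·mx = 1.225 → 1.225

1.225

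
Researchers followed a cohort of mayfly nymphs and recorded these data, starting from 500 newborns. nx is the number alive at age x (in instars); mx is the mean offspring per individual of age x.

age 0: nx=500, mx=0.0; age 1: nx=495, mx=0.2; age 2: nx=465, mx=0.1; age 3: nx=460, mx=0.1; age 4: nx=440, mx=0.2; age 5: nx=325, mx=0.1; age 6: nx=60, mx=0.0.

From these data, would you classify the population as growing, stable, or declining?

lx = nx/n0 = nx/500: 1, 0.99, 0.93, 0.92, 0.88, 0.65, 0.12
R0 = Σ lx·mx = 0 + 0.198 + 0.093 + 0.092 + 0.176 + 0.065 + 0 = 0.624
R0 < 1, so the population is declining.

declining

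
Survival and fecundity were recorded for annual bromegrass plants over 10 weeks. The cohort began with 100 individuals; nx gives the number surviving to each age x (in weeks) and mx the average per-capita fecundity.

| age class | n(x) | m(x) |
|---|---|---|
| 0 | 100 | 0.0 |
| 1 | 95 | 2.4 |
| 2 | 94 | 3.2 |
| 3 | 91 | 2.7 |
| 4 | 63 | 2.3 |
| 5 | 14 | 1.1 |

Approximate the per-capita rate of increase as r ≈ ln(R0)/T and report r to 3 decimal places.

0.940

lx = nx/n0 = nx/100: 1, 0.95, 0.94, 0.91, 0.63, 0.14
R0 = Σ lx·mx = 0 + 2.28 + 3.008 + 2.457 + 1.449 + 0.154 = 9.348
Σ x·lx·mx = 22.233; T = 22.233/9.348 = 2.37837…
r ≈ ln(R0)/T = ln(9.348)/2.37837… = 0.93979… → 0.940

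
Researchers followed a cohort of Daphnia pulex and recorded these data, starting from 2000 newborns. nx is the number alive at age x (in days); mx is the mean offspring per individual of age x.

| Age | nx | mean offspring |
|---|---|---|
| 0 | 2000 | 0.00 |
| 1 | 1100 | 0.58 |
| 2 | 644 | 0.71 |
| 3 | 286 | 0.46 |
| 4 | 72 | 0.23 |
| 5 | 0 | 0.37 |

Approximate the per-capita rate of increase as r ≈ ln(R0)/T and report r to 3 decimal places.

-0.294

lx = nx/n0 = nx/2000: 1, 0.55, 0.322, 0.143, 0.036, 0
R0 = Σ lx·mx = 0 + 0.319 + 0.22862 + 0.06578 + 0.00828 + 0 = 0.62168
Σ x·lx·mx = 1.0067; T = 1.0067/0.62168 = 1.61932…
r ≈ ln(R0)/T = ln(0.62168)/1.61932… = -0.29354… → -0.294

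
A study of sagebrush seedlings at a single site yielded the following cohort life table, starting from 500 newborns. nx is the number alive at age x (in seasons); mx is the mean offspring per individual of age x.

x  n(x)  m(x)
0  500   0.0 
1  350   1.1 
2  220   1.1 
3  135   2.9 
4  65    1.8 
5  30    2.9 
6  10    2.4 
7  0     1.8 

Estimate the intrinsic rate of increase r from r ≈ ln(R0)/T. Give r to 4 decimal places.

lx = nx/n0 = nx/500: 1, 0.7, 0.44, 0.27, 0.13, 0.06, 0.02, 0
R0 = Σ lx·mx = 0 + 0.77 + 0.484 + 0.783 + 0.234 + 0.174 + 0.048 + 0 = 2.493
Σ x·lx·mx = 6.181; T = 6.181/2.493 = 2.47934…
r ≈ ln(R0)/T = ln(2.493)/2.47934… = 0.368439… → 0.3684

0.3684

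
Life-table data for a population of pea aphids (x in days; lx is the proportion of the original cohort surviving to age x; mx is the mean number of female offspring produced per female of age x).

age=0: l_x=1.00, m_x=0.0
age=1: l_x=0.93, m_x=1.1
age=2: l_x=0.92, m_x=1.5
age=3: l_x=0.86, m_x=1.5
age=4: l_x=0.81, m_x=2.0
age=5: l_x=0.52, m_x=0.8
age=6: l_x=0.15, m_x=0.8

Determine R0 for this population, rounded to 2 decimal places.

lx·mx by age: 0, 1.023, 1.38, 1.29, 1.62, 0.416, 0.12
R0 = Σ lx·mx = 5.849 → 5.85

5.85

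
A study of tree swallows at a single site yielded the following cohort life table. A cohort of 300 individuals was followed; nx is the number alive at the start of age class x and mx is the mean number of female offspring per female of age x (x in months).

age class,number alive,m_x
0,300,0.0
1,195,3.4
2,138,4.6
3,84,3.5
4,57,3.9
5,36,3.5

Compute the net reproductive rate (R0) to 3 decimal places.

6.467

lx = nx/n0 = nx/300: 1, 0.65, 0.46, 0.28, 0.19, 0.12
lx·mx by age: 0, 2.21, 2.116, 0.98, 0.741, 0.42
R0 = Σ lx·mx = 6.467 → 6.467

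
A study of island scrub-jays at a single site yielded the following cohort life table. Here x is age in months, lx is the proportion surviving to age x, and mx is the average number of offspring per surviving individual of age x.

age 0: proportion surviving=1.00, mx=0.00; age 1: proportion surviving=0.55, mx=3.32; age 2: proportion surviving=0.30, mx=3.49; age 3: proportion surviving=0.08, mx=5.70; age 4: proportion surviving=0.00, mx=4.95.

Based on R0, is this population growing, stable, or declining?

R0 = Σ lx·mx = 0 + 1.826 + 1.047 + 0.456 + 0 = 3.329
R0 > 1, so the population is growing.

growing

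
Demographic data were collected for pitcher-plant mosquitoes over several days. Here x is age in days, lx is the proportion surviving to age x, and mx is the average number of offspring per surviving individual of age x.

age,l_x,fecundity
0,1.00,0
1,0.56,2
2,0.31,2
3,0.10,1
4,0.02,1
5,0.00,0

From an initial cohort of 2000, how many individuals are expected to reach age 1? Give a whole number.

Expected survivors = N0 · l_1 = 2000 × 0.56 = 1120 → 1120

1120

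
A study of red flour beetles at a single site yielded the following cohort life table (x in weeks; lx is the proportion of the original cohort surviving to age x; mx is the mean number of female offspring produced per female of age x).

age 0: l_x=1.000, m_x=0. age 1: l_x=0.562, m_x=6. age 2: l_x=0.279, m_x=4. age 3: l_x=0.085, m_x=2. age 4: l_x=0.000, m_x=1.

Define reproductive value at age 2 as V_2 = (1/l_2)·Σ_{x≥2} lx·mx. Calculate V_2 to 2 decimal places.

4.61

lx·mx for x ≥ 2: 1.116, 0.17, 0 → sum = 1.286
V_2 = 1.286 / l_2 = 1.286 / 0.279 = 4.609319… → 4.61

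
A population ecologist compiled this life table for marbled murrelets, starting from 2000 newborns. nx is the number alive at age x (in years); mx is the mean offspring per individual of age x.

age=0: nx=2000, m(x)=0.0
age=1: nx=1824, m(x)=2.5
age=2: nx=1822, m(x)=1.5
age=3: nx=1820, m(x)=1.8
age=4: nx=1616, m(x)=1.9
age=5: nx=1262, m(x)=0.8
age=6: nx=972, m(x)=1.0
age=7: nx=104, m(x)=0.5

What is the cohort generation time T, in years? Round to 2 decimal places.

lx = nx/n0 = nx/2000: 1, 0.912, 0.911, 0.91, 0.808, 0.631, 0.486, 0.052
lx·mx: 0, 2.28, 1.3665, 1.638, 1.5352, 0.5048, 0.486, 0.026 → R0 = 7.8365
x·lx·mx: 0, 2.28, 2.733, 4.914, 6.1408, 2.524, 2.916, 0.182 → Σ = 21.6898
T = 21.6898 / 7.8365 = 2.767792… → 2.77

2.77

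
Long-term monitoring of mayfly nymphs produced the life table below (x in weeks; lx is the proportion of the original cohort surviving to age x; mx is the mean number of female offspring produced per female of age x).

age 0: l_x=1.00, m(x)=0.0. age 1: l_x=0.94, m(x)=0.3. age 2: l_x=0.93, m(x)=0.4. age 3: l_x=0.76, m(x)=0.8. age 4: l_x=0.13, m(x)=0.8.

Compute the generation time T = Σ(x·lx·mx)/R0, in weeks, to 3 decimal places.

lx·mx: 0, 0.282, 0.372, 0.608, 0.104 → R0 = 1.366
x·lx·mx: 0, 0.282, 0.744, 1.824, 0.416 → Σ = 3.266
T = 3.266 / 1.366 = 2.390922… → 2.391

2.391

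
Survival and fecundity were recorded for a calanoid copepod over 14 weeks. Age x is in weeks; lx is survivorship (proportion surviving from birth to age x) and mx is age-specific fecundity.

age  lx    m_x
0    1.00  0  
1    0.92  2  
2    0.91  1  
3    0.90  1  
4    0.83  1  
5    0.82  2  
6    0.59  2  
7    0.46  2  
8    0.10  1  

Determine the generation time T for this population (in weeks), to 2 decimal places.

3.87

lx·mx: 0, 1.84, 0.91, 0.9, 0.83, 1.64, 1.18, 0.92, 0.1 → R0 = 8.32
x·lx·mx: 0, 1.84, 1.82, 2.7, 3.32, 8.2, 7.08, 6.44, 0.8 → Σ = 32.2
T = 32.2 / 8.32 = 3.870192… → 3.87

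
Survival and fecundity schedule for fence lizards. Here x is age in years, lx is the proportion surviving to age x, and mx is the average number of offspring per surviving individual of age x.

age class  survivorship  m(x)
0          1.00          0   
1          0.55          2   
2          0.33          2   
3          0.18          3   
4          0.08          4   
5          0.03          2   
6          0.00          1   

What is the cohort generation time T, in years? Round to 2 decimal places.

2.10

lx·mx: 0, 1.1, 0.66, 0.54, 0.32, 0.06, 0 → R0 = 2.68
x·lx·mx: 0, 1.1, 1.32, 1.62, 1.28, 0.3, 0 → Σ = 5.62
T = 5.62 / 2.68 = 2.097015… → 2.10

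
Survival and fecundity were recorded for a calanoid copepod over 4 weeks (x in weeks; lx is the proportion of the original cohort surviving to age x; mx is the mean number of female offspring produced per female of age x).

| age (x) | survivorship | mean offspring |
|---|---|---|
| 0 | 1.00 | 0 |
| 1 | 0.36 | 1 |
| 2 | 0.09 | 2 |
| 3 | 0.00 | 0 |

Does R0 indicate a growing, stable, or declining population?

declining

R0 = Σ lx·mx = 0 + 0.36 + 0.18 + 0 = 0.54
R0 < 1, so the population is declining.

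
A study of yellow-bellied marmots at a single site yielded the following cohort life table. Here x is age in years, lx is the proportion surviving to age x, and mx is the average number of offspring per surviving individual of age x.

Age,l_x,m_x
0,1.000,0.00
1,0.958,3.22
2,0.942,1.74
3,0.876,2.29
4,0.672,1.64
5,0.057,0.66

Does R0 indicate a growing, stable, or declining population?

R0 = Σ lx·mx = 0 + 3.08476 + 1.63908 + 2.00604 + 1.10208 + 0.03762 = 7.86958
R0 > 1, so the population is growing.

growing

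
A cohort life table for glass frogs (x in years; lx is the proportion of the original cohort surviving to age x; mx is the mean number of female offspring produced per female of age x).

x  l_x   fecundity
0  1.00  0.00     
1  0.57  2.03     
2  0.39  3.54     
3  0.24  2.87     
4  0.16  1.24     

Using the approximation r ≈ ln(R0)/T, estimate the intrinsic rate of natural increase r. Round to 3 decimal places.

R0 = Σ lx·mx = 0 + 1.1571 + 1.3806 + 0.6888 + 0.1984 = 3.4249
Σ x·lx·mx = 6.7783; T = 6.7783/3.4249 = 1.97912…
r ≈ ln(R0)/T = ln(3.4249)/1.97912… = 0.62203… → 0.622

0.622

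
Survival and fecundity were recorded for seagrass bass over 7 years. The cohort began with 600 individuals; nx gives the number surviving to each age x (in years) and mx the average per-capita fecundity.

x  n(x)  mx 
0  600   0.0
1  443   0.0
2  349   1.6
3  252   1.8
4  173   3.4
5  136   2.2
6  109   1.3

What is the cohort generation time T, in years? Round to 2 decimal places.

3.52

lx = nx/n0 = nx/600: 1, 0.73833…, 0.58167…, 0.42, 0.28833…, 0.22667…, 0.18167…
lx·mx: 0, 0, 0.930667…, 0.756, 0.980333…, 0.498667…, 0.236167… → R0 = 3.401833…
x·lx·mx: 0, 0, 1.861333…, 2.268, 3.921333…, 2.493333…, 1.417… → Σ = 11.961…
T = 11.961… / 3.401833… = 3.516045… → 3.52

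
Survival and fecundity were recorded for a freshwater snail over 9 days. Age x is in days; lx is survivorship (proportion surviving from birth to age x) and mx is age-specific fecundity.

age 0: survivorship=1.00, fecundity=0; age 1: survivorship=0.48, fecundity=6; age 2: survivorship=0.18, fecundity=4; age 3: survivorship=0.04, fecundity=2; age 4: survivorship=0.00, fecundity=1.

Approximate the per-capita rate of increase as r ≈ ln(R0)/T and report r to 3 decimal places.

R0 = Σ lx·mx = 0 + 2.88 + 0.72 + 0.08 + 0 = 3.68
Σ x·lx·mx = 4.56; T = 4.56/3.68 = 1.23913…
r ≈ ln(R0)/T = ln(3.68)/1.23913… = 1.05147… → 1.051

1.051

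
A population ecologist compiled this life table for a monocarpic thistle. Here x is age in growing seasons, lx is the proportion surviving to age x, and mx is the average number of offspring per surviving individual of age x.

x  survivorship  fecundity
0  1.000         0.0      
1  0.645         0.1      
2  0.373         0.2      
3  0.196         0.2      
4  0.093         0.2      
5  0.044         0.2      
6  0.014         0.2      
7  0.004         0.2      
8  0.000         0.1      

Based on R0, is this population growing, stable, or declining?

R0 = Σ lx·mx = 0 + 0.0645 + 0.0746 + 0.0392 + 0.0186 + 0.0088 + 0.0028 + 0.0008 + 0 = 0.2093
R0 < 1, so the population is declining.

declining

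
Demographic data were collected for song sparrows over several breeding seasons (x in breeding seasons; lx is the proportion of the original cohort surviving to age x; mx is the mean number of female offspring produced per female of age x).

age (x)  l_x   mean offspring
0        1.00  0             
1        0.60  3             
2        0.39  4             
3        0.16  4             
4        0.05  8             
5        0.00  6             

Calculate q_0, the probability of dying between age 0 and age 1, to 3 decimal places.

0.400

q_0 = (l_0 − l_1) / l_0 = (1 − 0.6) / 1
     = 0.4 / 1 = 0.4 → 0.400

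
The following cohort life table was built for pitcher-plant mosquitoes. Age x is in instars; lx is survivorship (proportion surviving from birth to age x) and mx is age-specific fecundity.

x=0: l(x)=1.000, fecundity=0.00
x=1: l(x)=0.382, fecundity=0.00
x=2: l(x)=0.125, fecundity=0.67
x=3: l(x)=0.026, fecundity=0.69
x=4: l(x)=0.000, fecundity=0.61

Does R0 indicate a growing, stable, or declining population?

R0 = Σ lx·mx = 0 + 0 + 0.08375 + 0.01794 + 0 = 0.10169
R0 < 1, so the population is declining.

declining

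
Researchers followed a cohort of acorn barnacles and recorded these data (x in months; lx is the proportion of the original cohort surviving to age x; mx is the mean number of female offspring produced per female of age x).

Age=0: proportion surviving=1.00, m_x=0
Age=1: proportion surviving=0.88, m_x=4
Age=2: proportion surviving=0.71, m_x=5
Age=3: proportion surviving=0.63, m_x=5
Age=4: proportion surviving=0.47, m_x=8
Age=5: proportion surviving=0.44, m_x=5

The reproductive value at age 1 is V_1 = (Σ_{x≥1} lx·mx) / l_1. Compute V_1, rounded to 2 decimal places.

lx·mx for x ≥ 1: 3.52, 3.55, 3.15, 3.76, 2.2 → sum = 16.18
V_1 = 16.18 / l_1 = 16.18 / 0.88 = 18.386364… → 18.39

18.39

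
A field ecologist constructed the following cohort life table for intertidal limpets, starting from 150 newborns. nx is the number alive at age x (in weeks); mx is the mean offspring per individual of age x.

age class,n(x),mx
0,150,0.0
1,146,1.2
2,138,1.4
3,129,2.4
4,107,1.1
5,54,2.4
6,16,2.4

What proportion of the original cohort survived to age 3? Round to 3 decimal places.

l_3 = n_3/n_0 = 129/150 = 0.86 → 0.860

0.860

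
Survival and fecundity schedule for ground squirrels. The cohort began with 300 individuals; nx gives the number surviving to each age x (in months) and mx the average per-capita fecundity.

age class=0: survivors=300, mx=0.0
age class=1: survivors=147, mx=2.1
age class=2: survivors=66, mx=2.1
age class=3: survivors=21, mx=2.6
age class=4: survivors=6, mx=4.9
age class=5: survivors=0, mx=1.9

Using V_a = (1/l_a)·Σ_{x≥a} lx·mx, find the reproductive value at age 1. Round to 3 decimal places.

lx = nx/n0 = nx/300: 1, 0.49, 0.22, 0.07, 0.02, 0
lx·mx for x ≥ 1: 1.029, 0.462, 0.182, 0.098, 0 → sum = 1.771
V_1 = 1.771 / l_1 = 1.771 / 0.49 = 3.614286… → 3.614

3.614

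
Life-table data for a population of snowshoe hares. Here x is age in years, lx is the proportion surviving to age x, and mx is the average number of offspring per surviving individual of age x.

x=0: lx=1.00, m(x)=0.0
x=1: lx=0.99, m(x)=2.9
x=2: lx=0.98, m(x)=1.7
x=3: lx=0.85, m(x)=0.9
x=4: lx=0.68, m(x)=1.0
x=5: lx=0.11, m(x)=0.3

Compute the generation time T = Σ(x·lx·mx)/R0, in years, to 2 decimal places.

lx·mx: 0, 2.871, 1.666, 0.765, 0.68, 0.033 → R0 = 6.015
x·lx·mx: 0, 2.871, 3.332, 2.295, 2.72, 0.165 → Σ = 11.383
T = 11.383 / 6.015 = 1.892436… → 1.89

1.89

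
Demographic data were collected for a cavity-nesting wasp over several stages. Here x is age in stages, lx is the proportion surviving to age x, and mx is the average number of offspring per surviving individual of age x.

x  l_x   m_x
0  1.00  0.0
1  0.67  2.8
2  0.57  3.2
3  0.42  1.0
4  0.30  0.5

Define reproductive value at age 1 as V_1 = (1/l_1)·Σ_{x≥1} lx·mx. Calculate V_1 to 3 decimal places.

6.373

lx·mx for x ≥ 1: 1.876, 1.824, 0.42, 0.15 → sum = 4.27
V_1 = 4.27 / l_1 = 4.27 / 0.67 = 6.373134… → 6.373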